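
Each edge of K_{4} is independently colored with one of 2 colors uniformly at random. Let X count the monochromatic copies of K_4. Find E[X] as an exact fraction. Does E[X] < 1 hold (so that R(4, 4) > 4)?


E[X] = C(4, 4) · 2^{1 − 6} = 1 · 2^{−5} = 1/32.
As a reduced fraction: E[X] = 1/32 ≈ 0.0312500.
Is E[X] < 1? YES.
Since E[X] < 1, there exists a 2-coloring of K_{4} with no monochromatic K_4; hence R(4, 4) > 4.

E[X] = 1/32 ≈ 0.0312500; E[X] < 1, so R(4, 4) > 4.


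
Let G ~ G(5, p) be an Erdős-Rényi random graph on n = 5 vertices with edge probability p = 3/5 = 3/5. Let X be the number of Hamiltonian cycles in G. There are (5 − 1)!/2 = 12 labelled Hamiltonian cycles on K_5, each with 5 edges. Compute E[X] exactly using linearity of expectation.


K_5 has (5 − 1)!/2 = 12 labelled Hamiltonian cycles.
For each such Hamiltonian cycle H, let X_H = 1 if all 5 edges of H are present in G. Then P[X_H = 1] = p^{5} = (3/5)^{5} = 243/3125.
By linearity of expectation: E[X] = Σ_H E[X_H] = 12 · p^{5} = 12 · 243/3125 = 2916/3125.
Numerically: E[X] ≈ 0.9331.

E[X] = 12 · (3/5)^{5} = 2916/3125 ≈ 0.9331.


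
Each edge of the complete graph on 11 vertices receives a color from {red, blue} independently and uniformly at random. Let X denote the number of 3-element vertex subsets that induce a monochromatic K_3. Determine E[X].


Let X = Σ_S X_S over the C(11, 3) = 165 subsets S of size 3, where X_S = 1 if the K_3 on S is monochromatic.
For a fixed S, the K_3 on S has C(3, 2) = 3 edges. P[all 3 edges red] = (1/2)^3, and likewise for blue, so P[monochromatic] = 2·(1/2)^3 = 2^{1 − 3} = 1/4.
By linearity: E[X] = C(11, 3) · 2^{1 − 3} = 165 · 1/4 = 165/4.
Numerically: E[X] ≈ 41.25000.

E[X] = C(11,3)·2^(1−C(3,2)) = 165/4 ≈ 41.25000.


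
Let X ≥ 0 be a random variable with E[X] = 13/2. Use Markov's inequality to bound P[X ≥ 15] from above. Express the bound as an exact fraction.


μ = E[X] = 13/2, a = 15.
Markov: P[X ≥ 15] ≤ μ/a = (13/2)/15 = 13/30.
Numerically: ≈ 0.4333.
(Since a = 15 > μ = 6.5000, the bound 13/30 is < 1 and informative.)

P[X ≥ 15] ≤ 13/30 ≈ 0.4333.


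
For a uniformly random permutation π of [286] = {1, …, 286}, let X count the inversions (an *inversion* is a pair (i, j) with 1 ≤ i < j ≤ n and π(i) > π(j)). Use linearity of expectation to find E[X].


Write X = Σ X_I over the C(286, 2) = 40755 pairs i < j, with X_I the indicator of one inversion.
There are 40755 indicators.
For each fixed pair i < j, the values π(i) and π(j) are two distinct elements of {1, …, 286} in uniformly random order; by symmetry P[π(i) > π(j)] = 1/2.
By linearity: E[X] = 40755 · (1/2) = C(286, 2) · (1/2) = 40755/2 = 40755/2 ≈ 20377.500.

E[X] = 40755/2 = 20377.500.


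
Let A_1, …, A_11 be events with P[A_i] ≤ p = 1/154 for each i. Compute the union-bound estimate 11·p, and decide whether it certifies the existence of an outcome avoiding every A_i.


Union bound: P[∪_{i=1}^{11} A_i] ≤ Σ_i P[A_i] ≤ 11·p = 11·(1/154) = 1/14.
Numerically: 1/14 ≈ 0.0714.
Is 1/14 < 1? YES.
Since P[∪ A_i] ≤ 1/14 < 1, the complement has P[∩ A_i^c] ≥ 1 − 1/14 = 13/14 > 0, so some outcome avoids every A_i.

11·p = 1/14 ≈ 0.0714; existence CERTIFIED by the union bound.


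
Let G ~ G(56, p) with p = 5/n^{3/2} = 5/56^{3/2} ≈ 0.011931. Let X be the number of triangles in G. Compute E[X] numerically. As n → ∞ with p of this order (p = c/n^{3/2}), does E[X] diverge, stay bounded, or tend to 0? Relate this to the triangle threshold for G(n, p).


Number of potential triangles: C(56, 3) = 27720.
Each occurs with probability p³ ≈ (0.011931)³ ≈ 1.6984935e-06.
By linearity: E[X] = C(56, 3)·p³ ≈ 27720 · 1.6984935e-06 ≈ 0.04708.
Since α = 3/2 > 1, p = c/n^{3/2} = o(1/n) is below the triangle threshold p ~ 1/n. Asymptotically E[X] ~ (c³/6)·n^{3(1−α)} = (5³/6)·n^{-1.5} → 0, so by Markov's inequality G has no triangles w.h.p.

E[X] ≈ 0.04708; in regime p = Θ(1/n^{3/2}) E[X] tends to 0 (below the triangle threshold p ~ 1/n).


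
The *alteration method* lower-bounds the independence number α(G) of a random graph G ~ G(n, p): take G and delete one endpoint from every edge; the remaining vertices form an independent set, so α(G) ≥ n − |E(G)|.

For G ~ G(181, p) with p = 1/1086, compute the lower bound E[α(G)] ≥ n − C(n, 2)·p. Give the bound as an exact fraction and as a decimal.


E[|E(G)|] = C(181, 2)·p = 16290 · (1/1086) = 15.
E[α(G)] ≥ n − E[|E(G)|] = 181 − 15 = 166.
Numerically: ≈ 166.000.
(This is only a lower bound; the true E[α(G)] may be larger.)

E[α(G)] ≥ 166 ≈ 166.000.


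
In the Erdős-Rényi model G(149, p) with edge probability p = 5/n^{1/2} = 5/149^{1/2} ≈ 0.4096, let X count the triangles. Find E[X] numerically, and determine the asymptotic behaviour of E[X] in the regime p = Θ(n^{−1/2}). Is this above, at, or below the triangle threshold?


Number of potential triangles: C(149, 3) = 540274.
Each occurs with probability p³ ≈ (0.4096)³ ≈ 6.872751e-02.
By linearity: E[X] = C(149, 3)·p³ ≈ 540274 · 6.872751e-02 ≈ 37131.6868.
Since α = 1/2 < 1, p = c/n^{1/2} ≫ 1/n is above the triangle threshold p ~ 1/n. Asymptotically E[X] ~ (c³/6)·n^{3(1−α)} = (5³/6)·n^{1.5} → ∞; triangles are abundant w.h.p.

E[X] ≈ 37131.6868; in regime p = Θ(1/n^{1/2}) E[X] diverges (above the triangle threshold p ~ 1/n).


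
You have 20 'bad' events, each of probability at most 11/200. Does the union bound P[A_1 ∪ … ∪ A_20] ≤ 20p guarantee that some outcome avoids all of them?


Union bound: P[∪_{i=1}^{20} A_i] ≤ Σ_i P[A_i] ≤ 20·p = 20·(11/200) = 11/10.
Numerically: 11/10 ≈ 1.10000.
Is 11/10 < 1? NO.
Since the bound 11/10 is ≥ 1, the union bound is uninformative here; it does NOT by itself certify existence.

20·p = 11/10 ≈ 1.10000; existence NOT certified by the union bound.


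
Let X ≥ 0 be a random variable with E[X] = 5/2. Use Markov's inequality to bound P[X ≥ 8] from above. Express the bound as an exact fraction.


μ = E[X] = 5/2, a = 8.
Markov: P[X ≥ 8] ≤ μ/a = (5/2)/8 = 5/16.
Numerically: ≈ 0.3125.
(Since a = 8 > μ = 2.5000, the bound 5/16 is < 1 and informative.)

P[X ≥ 8] ≤ 5/16 ≈ 0.3125.


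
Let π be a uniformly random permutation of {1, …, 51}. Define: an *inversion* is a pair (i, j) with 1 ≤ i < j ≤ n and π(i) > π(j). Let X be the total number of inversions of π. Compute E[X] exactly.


Write X = Σ X_I over the C(51, 2) = 1275 pairs i < j, with X_I the indicator of one inversion.
There are 1275 indicators.
For each fixed pair i < j, the values π(i) and π(j) are two distinct elements of {1, …, 51} in uniformly random order; by symmetry P[π(i) > π(j)] = 1/2.
By linearity: E[X] = 1275 · (1/2) = C(51, 2) · (1/2) = 1275/2 = 1275/2 ≈ 637.500000.

E[X] = 1275/2 = 637.500000.


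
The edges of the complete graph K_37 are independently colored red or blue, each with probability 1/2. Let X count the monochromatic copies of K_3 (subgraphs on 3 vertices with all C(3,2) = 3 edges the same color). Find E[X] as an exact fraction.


Let X = Σ_S X_S over the C(37, 3) = 7770 subsets S of size 3, where X_S = 1 if the K_3 on S is monochromatic.
For a fixed S, the K_3 on S has C(3, 2) = 3 edges. P[all 3 edges red] = (1/2)^3, and likewise for blue, so P[monochromatic] = 2·(1/2)^3 = 2^{1 − 3} = 1/4.
By linearity of expectation: E[X] = C(37, 3) · 2^{1 − 3} = 7770 · 1/4 = 3885/2.
Numerically: E[X] ≈ 1942.500.

E[X] = C(37,3)·2^(1−C(3,2)) = 3885/2 ≈ 1942.500.


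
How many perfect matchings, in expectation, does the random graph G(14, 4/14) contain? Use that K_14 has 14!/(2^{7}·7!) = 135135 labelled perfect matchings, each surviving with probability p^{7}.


K_14 has 14!/(2^{7}·7!) = 135135 labelled perfect matchings.
For each such perfect matching H, let X_H = 1 if all 7 edges of H are present in G. Then P[X_H = 1] = p^{7} = (2/7)^{7} = 128/823543.
By linearity of expectation: E[X] = Σ_H E[X_H] = 135135 · p^{7} = 135135 · 128/823543 = 2471040/117649.
Numerically: E[X] ≈ 21.

E[X] = 135135 · (2/7)^{7} = 2471040/117649 ≈ 21.


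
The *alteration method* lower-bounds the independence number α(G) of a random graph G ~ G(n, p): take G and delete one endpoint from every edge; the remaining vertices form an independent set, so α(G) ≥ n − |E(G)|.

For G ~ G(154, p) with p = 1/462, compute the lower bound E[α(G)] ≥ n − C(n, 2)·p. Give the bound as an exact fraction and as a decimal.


E[|E(G)|] = C(154, 2)·p = 11781 · (1/462) = 51/2.
E[α(G)] ≥ n − E[|E(G)|] = 154 − 51/2 = 257/2.
Numerically: ≈ 128.500.
(This is only a lower bound; the true E[α(G)] may be larger.)

E[α(G)] ≥ 257/2 ≈ 128.500.


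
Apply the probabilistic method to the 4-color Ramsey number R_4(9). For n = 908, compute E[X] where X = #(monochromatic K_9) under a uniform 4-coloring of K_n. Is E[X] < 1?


E[X] = C(908, 9) · 4^{1 − 36} = 1111058428637338083100 · 4^{−35} = 1111058428637338083100/1180591620717411303424.
As a reduced fraction: E[X] = 277764607159334520775/295147905179352825856 ≈ 0.9411.
Is E[X] < 1? YES.
Since E[X] < 1, there exists a 4-coloring of K_{908} with no monochromatic K_9; hence R_4(9) > 908.

E[X] = 277764607159334520775/295147905179352825856 ≈ 0.9411; E[X] < 1, so R_4(9) > 908.


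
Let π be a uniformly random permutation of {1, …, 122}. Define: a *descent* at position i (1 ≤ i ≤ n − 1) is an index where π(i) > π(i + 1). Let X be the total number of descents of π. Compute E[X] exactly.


Write X = Σ X_I over i = 1, …, 121, with X_I the indicator of one descent.
There are 121 indicators.
For each fixed i, the pair (π(i), π(i+1)) is a uniformly random ordered pair of distinct values from {1, …, 122}; by symmetry P[π(i) > π(i+1)] = 1/2.
By linearity: E[X] = 121 · (1/2) = (122 − 1) · (1/2) = 121/2 ≈ 60.5000.

E[X] = 121/2 = 60.5000.


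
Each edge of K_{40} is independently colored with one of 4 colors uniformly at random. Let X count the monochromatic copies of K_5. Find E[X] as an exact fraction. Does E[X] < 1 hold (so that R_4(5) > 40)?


E[X] = C(40, 5) · 4^{1 − 10} = 658008 · 4^{−9} = 658008/262144.
As a reduced fraction: E[X] = 82251/32768 ≈ 2.510.
Is E[X] < 1? NO.
Since E[X] ≥ 1, the first-moment bound is inconclusive at n = 40; it does NOT by itself certify R_4(5) > 40.

E[X] = 82251/32768 ≈ 2.510; E[X] ≥ 1; first-moment method inconclusive here.


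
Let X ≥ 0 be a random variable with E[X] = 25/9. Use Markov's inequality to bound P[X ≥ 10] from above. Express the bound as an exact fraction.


μ = E[X] = 25/9, a = 10.
Markov: P[X ≥ 10] ≤ μ/a = (25/9)/10 = 5/18.
Numerically: ≈ 0.2778.
(Since a = 10 > μ = 2.7778, the bound 5/18 is < 1 and informative.)

P[X ≥ 10] ≤ 5/18 ≈ 0.2778.


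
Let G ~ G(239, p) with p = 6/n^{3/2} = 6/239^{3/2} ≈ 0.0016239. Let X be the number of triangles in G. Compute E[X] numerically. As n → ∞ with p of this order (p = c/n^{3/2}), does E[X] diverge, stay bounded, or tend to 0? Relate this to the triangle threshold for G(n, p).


Number of potential triangles: C(239, 3) = 2246839.
Each occurs with probability p³ ≈ (0.0016239)³ ≈ 4.2821630e-09.
By linearity: E[X] = C(239, 3)·p³ ≈ 2246839 · 4.2821630e-09 ≈ 0.00962.
Since α = 3/2 > 1, p = c/n^{3/2} = o(1/n) is below the triangle threshold p ~ 1/n. Asymptotically E[X] ~ (c³/6)·n^{3(1−α)} = (6³/6)·n^{-1.5} → 0, so by Markov's inequality G has no triangles w.h.p.

E[X] ≈ 0.00962; in regime p = Θ(1/n^{3/2}) E[X] tends to 0 (below the triangle threshold p ~ 1/n).


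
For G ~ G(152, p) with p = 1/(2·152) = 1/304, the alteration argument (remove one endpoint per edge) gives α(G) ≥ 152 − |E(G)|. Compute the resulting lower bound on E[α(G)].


E[|E(G)|] = C(152, 2)·p = 11476 · (1/304) = 151/4.
E[α(G)] ≥ n − E[|E(G)|] = 152 − 151/4 = 457/4.
Numerically: ≈ 114.250000.
(This is only a lower bound; the true E[α(G)] may be larger.)

E[α(G)] ≥ 457/4 ≈ 114.250000.


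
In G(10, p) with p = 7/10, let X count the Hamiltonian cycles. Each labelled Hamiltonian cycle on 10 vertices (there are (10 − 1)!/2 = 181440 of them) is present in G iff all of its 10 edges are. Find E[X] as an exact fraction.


K_10 has (10 − 1)!/2 = 181440 labelled Hamiltonian cycles.
For each such Hamiltonian cycle H, let X_H = 1 if all 10 edges of H are present in G. Then P[X_H = 1] = p^{10} = (7/10)^{10} = 282475249/10000000000.
Summing the indicators: E[X] = Σ_H E[X_H] = 181440 · p^{10} = 181440 · 282475249/10000000000 = 160163466183/31250000.
Numerically: E[X] ≈ 5125.2.

E[X] = 181440 · (7/10)^{10} = 160163466183/31250000 ≈ 5125.2.


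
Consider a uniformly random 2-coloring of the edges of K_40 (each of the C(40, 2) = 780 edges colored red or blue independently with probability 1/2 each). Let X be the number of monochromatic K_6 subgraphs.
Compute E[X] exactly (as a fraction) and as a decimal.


Let X = Σ_S X_S over the C(40, 6) = 3838380 subsets S of size 6, where X_S = 1 if the K_6 on S is monochromatic.
For a fixed S, the K_6 on S has C(6, 2) = 15 edges. P[all 15 edges red] = (1/2)^15, and likewise for blue, so P[monochromatic] = 2·(1/2)^15 = 2^{1 − 15} = 1/16384.
By linearity of expectation: E[X] = C(40, 6) · 2^{1 − 15} = 3838380 · 1/16384 = 959595/4096.
Numerically: E[X] ≈ 234.2761.

E[X] = C(40,6)·2^(1−C(6,2)) = 959595/4096 ≈ 234.2761.


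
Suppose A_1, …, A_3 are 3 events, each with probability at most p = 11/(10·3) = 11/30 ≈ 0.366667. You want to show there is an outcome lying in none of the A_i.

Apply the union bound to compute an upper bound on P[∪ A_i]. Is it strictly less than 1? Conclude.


Union bound: P[∪_{i=1}^{3} A_i] ≤ Σ_i P[A_i] ≤ 3·p = 3·(11/30) = 11/10.
Numerically: 11/10 ≈ 1.100000.
Is 11/10 < 1? NO.
Since the bound 11/10 is ≥ 1, the union bound is uninformative here; it does NOT by itself certify existence.

3·p = 11/10 ≈ 1.100000; existence NOT certified by the union bound.


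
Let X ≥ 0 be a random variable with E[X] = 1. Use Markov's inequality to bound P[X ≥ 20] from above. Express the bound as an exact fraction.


μ = E[X] = 1, a = 20.
Markov: P[X ≥ 20] ≤ μ/a = (1)/20 = 1/20.
Numerically: ≈ 0.0500.
(Since a = 20 > μ = 1.0000, the bound 1/20 is < 1 and informative.)

P[X ≥ 20] ≤ 1/20 ≈ 0.0500.


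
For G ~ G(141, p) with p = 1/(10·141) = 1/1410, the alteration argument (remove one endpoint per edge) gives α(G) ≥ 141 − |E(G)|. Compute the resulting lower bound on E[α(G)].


E[|E(G)|] = C(141, 2)·p = 9870 · (1/1410) = 7.
E[α(G)] ≥ n − E[|E(G)|] = 141 − 7 = 134.
Numerically: ≈ 134.000.
(This is only a lower bound; the true E[α(G)] may be larger.)

E[α(G)] ≥ 134 ≈ 134.000.


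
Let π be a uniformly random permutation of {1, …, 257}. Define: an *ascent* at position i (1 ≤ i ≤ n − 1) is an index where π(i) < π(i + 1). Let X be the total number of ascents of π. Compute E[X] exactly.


Write X = Σ X_I over i = 1, …, 256, with X_I the indicator of one ascent.
There are 256 indicators.
For each fixed i, the pair (π(i), π(i+1)) is a uniformly random ordered pair of distinct values from {1, …, 257}; by symmetry P[π(i) < π(i+1)] = 1/2.
By linearity: E[X] = 256 · (1/2) = (257 − 1) · (1/2) = 128 ≈ 128.000000.

E[X] = 128 = 128.000000.


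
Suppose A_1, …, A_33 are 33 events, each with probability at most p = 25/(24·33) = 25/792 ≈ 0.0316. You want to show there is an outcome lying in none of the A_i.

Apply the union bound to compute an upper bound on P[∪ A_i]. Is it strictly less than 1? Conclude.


Union bound: P[∪_{i=1}^{33} A_i] ≤ Σ_i P[A_i] ≤ 33·p = 33·(25/792) = 25/24.
Numerically: 25/24 ≈ 1.0417.
Is 25/24 < 1? NO.
Since the bound 25/24 is ≥ 1, the union bound is uninformative here; it does NOT by itself certify existence.

33·p = 25/24 ≈ 1.0417; existence NOT certified by the union bound.


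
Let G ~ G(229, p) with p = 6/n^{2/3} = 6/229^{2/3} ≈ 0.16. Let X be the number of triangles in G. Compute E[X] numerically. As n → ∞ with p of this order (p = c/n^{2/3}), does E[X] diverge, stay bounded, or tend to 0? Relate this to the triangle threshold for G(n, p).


Number of potential triangles: C(229, 3) = 1975354.
Each occurs with probability p³ ≈ (0.16)³ ≈ 4.11891e-03.
By linearity: E[X] = C(229, 3)·p³ ≈ 1975354 · 4.11891e-03 ≈ 8136.314.
Since α = 2/3 < 1, p = c/n^{2/3} ≫ 1/n is above the triangle threshold p ~ 1/n. Asymptotically E[X] ~ (c³/6)·n^{3(1−α)} = (6³/6)·n^{1} → ∞; triangles are abundant w.h.p.

E[X] ≈ 8136.314; in regime p = Θ(1/n^{2/3}) E[X] diverges (above the triangle threshold p ~ 1/n).


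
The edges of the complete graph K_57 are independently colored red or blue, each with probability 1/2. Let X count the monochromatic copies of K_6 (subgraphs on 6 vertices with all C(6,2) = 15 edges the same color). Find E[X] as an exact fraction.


Let X = Σ_S X_S over the C(57, 6) = 36288252 subsets S of size 6, where X_S = 1 if the K_6 on S is monochromatic.
For a fixed S, the K_6 on S has C(6, 2) = 15 edges. P[all 15 edges red] = (1/2)^15, and likewise for blue, so P[monochromatic] = 2·(1/2)^15 = 2^{1 − 15} = 1/16384.
By linearity of expectation: E[X] = C(57, 6) · 2^{1 − 15} = 36288252 · 1/16384 = 9072063/4096.
Numerically: E[X] ≈ 2214.8591.

E[X] = C(57,6)·2^(1−C(6,2)) = 9072063/4096 ≈ 2214.8591.


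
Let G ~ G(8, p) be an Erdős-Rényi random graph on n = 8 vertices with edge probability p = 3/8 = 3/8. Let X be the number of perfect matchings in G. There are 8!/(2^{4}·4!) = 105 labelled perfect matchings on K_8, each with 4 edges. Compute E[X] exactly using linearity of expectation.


K_8 has 8!/(2^{4}·4!) = 105 labelled perfect matchings.
For each such perfect matching H, let X_H = 1 if all 4 edges of H are present in G. Then P[X_H = 1] = p^{4} = (3/8)^{4} = 81/4096.
By linearity: E[X] = Σ_H E[X_H] = 105 · p^{4} = 105 · 81/4096 = 8505/4096.
Numerically: E[X] ≈ 2.08.

E[X] = 105 · (3/8)^{4} = 8505/4096 ≈ 2.08.


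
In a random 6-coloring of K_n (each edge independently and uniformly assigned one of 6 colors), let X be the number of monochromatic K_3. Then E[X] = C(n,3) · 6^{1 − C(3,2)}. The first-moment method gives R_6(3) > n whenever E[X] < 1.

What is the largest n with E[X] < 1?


We need C(n, 3) · 6^{1 − 3} < 1, i.e. C(n, 3) < 6^{3 − 1} = 36.
Check values of n near the boundary:
  n = 4: C(4, 3) = 4; 4 < 36? YES
  n = 5: C(5, 3) = 10; 10 < 36? YES
  n = 6: C(6, 3) = 20; 20 < 36? YES
  n = 7: C(7, 3) = 35; 35 < 36? YES
  n = 8: C(8, 3) = 56; 56 < 36? NO
  n = 9: C(9, 3) = 84; 84 < 36? NO
  n = 10: C(10, 3) = 120; 120 < 36? NO
The largest n with C(n, 3) < 36 is n = 7 (where E[X] = 35/36 ≈ 0.9722). Hence R_6(3) > 7, i.e. R_6(3) ≥ 8.

Largest n = 7; hence R_6(3) > 7.


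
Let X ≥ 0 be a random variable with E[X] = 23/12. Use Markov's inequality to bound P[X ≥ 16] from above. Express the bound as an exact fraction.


μ = E[X] = 23/12, a = 16.
Markov: P[X ≥ 16] ≤ μ/a = (23/12)/16 = 23/192.
Numerically: ≈ 0.119792.
(Since a = 16 > μ = 1.916667, the bound 23/192 is < 1 and informative.)

P[X ≥ 16] ≤ 23/192 ≈ 0.119792.


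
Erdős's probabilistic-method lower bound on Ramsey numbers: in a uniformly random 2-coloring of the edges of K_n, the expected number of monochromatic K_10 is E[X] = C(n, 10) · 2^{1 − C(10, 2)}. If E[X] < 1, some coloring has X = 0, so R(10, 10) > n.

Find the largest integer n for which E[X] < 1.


We need C(n, 10) · 2^{1 − 45} < 1, i.e. C(n, 10) < 2^{45 − 1} = 17592186044416.
Check values of n near the boundary:
  n = 95: C(95, 10) = 10104934117421; 10104934117421 < 17592186044416? YES
  n = 96: C(96, 10) = 11279926456656; 11279926456656 < 17592186044416? YES
  n = 97: C(97, 10) = 12576469727536; 12576469727536 < 17592186044416? YES
  n = 98: C(98, 10) = 14005614014756; 14005614014756 < 17592186044416? YES
  n = 99: C(99, 10) = 15579278510796; 15579278510796 < 17592186044416? YES
  n = 100: C(100, 10) = 17310309456440; 17310309456440 < 17592186044416? YES
  n = 101: C(101, 10) = 19212541264840; 19212541264840 < 17592186044416? NO
  n = 102: C(102, 10) = 21300860967540; 21300860967540 < 17592186044416? NO
The largest n with C(n, 10) < 17592186044416 is n = 100 (where E[X] = 2163788682055/2199023255552 ≈ 0.984). Hence R(10, 10) > 100, i.e. R(10, 10) ≥ 101.

Largest n = 100; hence R(10, 10) > 100.


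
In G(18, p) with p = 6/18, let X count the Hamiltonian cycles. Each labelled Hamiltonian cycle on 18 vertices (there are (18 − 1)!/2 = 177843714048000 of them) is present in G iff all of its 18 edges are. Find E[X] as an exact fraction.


K_18 has (18 − 1)!/2 = 177843714048000 labelled Hamiltonian cycles.
For each such Hamiltonian cycle H, let X_H = 1 if all 18 edges of H are present in G. Then P[X_H = 1] = p^{18} = (1/3)^{18} = 1/387420489.
Summing the indicators: E[X] = Σ_H E[X_H] = 177843714048000 · p^{18} = 177843714048000 · 1/387420489 = 243955712000/531441.
Numerically: E[X] ≈ 4.5905e+05.

E[X] = 177843714048000 · (1/3)^{18} = 243955712000/531441 ≈ 4.5905e+05.


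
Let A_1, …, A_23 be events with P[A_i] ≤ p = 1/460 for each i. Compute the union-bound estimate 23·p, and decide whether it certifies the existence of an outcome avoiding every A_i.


Union bound: P[∪_{i=1}^{23} A_i] ≤ Σ_i P[A_i] ≤ 23·p = 23·(1/460) = 1/20.
Numerically: 1/20 ≈ 0.0500.
Is 1/20 < 1? YES.
Since P[∪ A_i] ≤ 1/20 < 1, the complement has P[∩ A_i^c] ≥ 1 − 1/20 = 19/20 > 0, so some outcome avoids every A_i.

23·p = 1/20 ≈ 0.0500; existence CERTIFIED by the union bound.


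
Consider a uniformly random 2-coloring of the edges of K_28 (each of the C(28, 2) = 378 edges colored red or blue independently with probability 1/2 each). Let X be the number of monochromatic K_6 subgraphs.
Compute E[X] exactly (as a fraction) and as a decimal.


Let X = Σ_S X_S over the C(28, 6) = 376740 subsets S of size 6, where X_S = 1 if the K_6 on S is monochromatic.
For a fixed S, the K_6 on S has C(6, 2) = 15 edges. P[all 15 edges red] = (1/2)^15, and likewise for blue, so P[monochromatic] = 2·(1/2)^15 = 2^{1 − 15} = 1/16384.
By linearity of expectation: E[X] = C(28, 6) · 2^{1 − 15} = 376740 · 1/16384 = 94185/4096.
Numerically: E[X] ≈ 22.9944.

E[X] = C(28,6)·2^(1−C(6,2)) = 94185/4096 ≈ 22.9944.


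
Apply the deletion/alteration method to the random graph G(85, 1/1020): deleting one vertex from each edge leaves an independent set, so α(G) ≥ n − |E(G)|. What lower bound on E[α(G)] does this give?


E[|E(G)|] = C(85, 2)·p = 3570 · (1/1020) = 7/2.
E[α(G)] ≥ n − E[|E(G)|] = 85 − 7/2 = 163/2.
Numerically: ≈ 81.500.
(This is only a lower bound; the true E[α(G)] may be larger.)

E[α(G)] ≥ 163/2 ≈ 81.500.


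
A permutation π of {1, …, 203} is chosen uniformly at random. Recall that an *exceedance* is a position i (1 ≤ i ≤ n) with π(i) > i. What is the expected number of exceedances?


Write X = Σ_{i=1}^{203} X_i, where X_i = 1_{π(i) > i}.
For each fixed i, π(i) is uniform over {1, …, 203} (marginal of a uniform permutation), so P[π(i) > i] = (n − i)/n. Summing: Σ_{i=1}^{203} (n − i)/n = (0 + 1 + … + 202)/203 = 203(203 − 1)/(2·203) = (203 − 1)/2.
Hence E[X] = Σ_{i=1}^{203} (203 − i)/203 = 101 ≈ 101.000.

E[X] = 101 = 101.000.


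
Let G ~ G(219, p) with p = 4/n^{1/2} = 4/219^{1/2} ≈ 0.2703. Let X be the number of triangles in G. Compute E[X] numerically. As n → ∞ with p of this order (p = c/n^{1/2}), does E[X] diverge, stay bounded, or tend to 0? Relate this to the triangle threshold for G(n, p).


Number of potential triangles: C(219, 3) = 1726669.
Each occurs with probability p³ ≈ (0.2703)³ ≈ 1.974758e-02.
By linearity: E[X] = C(219, 3)·p³ ≈ 1726669 · 1.974758e-02 ≈ 34097.5279.
Since α = 1/2 < 1, p = c/n^{1/2} ≫ 1/n is above the triangle threshold p ~ 1/n. Asymptotically E[X] ~ (c³/6)·n^{3(1−α)} = (4³/6)·n^{1.5} → ∞; triangles are abundant w.h.p.

E[X] ≈ 34097.5279; in regime p = Θ(1/n^{1/2}) E[X] diverges (above the triangle threshold p ~ 1/n).


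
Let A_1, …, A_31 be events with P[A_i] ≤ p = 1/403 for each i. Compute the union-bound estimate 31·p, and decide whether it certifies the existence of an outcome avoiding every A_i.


Union bound: P[∪_{i=1}^{31} A_i] ≤ Σ_i P[A_i] ≤ 31·p = 31·(1/403) = 1/13.
Numerically: 1/13 ≈ 0.0769231.
Is 1/13 < 1? YES.
Since P[∪ A_i] ≤ 1/13 < 1, the complement has P[∩ A_i^c] ≥ 1 − 1/13 = 12/13 > 0, so some outcome avoids every A_i.

31·p = 1/13 ≈ 0.0769231; existence CERTIFIED by the union bound.


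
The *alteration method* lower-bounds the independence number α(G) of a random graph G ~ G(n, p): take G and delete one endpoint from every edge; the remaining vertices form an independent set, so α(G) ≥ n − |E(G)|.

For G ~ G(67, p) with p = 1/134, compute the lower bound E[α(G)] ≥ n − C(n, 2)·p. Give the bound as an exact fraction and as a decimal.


E[|E(G)|] = C(67, 2)·p = 2211 · (1/134) = 33/2.
E[α(G)] ≥ n − E[|E(G)|] = 67 − 33/2 = 101/2.
Numerically: ≈ 50.50000.
(This is only a lower bound; the true E[α(G)] may be larger.)

E[α(G)] ≥ 101/2 ≈ 50.50000.


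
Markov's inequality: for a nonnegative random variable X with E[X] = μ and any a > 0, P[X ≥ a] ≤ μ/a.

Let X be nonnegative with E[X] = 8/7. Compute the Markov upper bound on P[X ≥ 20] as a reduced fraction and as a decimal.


μ = E[X] = 8/7, a = 20.
Markov: P[X ≥ 20] ≤ μ/a = (8/7)/20 = 2/35.
Numerically: ≈ 0.0571.
(Since a = 20 > μ = 1.1429, the bound 2/35 is < 1 and informative.)

P[X ≥ 20] ≤ 2/35 ≈ 0.0571.


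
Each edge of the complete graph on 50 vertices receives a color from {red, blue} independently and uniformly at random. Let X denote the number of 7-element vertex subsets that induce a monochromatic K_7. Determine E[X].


Let X = Σ_S X_S over the C(50, 7) = 99884400 subsets S of size 7, where X_S = 1 if the K_7 on S is monochromatic.
For a fixed S, the K_7 on S has C(7, 2) = 21 edges. P[all 21 edges red] = (1/2)^21, and likewise for blue, so P[monochromatic] = 2·(1/2)^21 = 2^{1 − 21} = 1/1048576.
By linearity: E[X] = C(50, 7) · 2^{1 − 21} = 99884400 · 1/1048576 = 6242775/65536.
Numerically: E[X] ≈ 95.2572.

E[X] = C(50,7)·2^(1−C(7,2)) = 6242775/65536 ≈ 95.2572.


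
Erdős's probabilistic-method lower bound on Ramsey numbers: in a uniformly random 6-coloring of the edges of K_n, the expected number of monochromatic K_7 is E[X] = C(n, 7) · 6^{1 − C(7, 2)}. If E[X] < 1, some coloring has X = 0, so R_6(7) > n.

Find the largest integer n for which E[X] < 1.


We need C(n, 7) · 6^{1 − 21} < 1, i.e. C(n, 7) < 6^{21 − 1} = 3656158440062976.
Check values of n near the boundary:
  n = 564: C(564, 7) = 3469685994423792; 3469685994423792 < 3656158440062976? YES
  n = 565: C(565, 7) = 3513212521235560; 3513212521235560 < 3656158440062976? YES
  n = 566: C(566, 7) = 3557206237959440; 3557206237959440 < 3656158440062976? YES
  n = 567: C(567, 7) = 3601671315933933; 3601671315933933 < 3656158440062976? YES
  n = 568: C(568, 7) = 3646611956239704; 3646611956239704 < 3656158440062976? YES
  n = 569: C(569, 7) = 3692032389858348; 3692032389858348 < 3656158440062976? NO
  n = 570: C(570, 7) = 3737936877831720; 3737936877831720 < 3656158440062976? NO
  n = 571: C(571, 7) = 3784329711421830; 3784329711421830 < 3656158440062976? NO
The largest n with C(n, 7) < 3656158440062976 is n = 568 (where E[X] = 16882462760369/16926659444736 ≈ 0.99739). Hence R_6(7) > 568, i.e. R_6(7) ≥ 569.

Largest n = 568; hence R_6(7) > 568.


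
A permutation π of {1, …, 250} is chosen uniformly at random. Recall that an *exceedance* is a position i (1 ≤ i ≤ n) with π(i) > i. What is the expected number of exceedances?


Write X = Σ_{i=1}^{250} X_i, where X_i = 1_{π(i) > i}.
For each fixed i, π(i) is uniform over {1, …, 250} (marginal of a uniform permutation), so P[π(i) > i] = (n − i)/n. Summing: Σ_{i=1}^{250} (n − i)/n = (0 + 1 + … + 249)/250 = 250(250 − 1)/(2·250) = (250 − 1)/2.
Hence E[X] = Σ_{i=1}^{250} (250 − i)/250 = 249/2 ≈ 124.500.

E[X] = 249/2 = 124.500.


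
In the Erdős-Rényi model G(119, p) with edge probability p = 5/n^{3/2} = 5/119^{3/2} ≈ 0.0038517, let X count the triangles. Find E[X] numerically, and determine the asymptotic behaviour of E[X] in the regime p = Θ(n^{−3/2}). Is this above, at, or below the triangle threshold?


Number of potential triangles: C(119, 3) = 273819.
Each occurs with probability p³ ≈ (0.0038517)³ ≈ 5.7141112e-08.
By linearity: E[X] = C(119, 3)·p³ ≈ 273819 · 5.7141112e-08 ≈ 0.01565.
Since α = 3/2 > 1, p = c/n^{3/2} = o(1/n) is below the triangle threshold p ~ 1/n. Asymptotically E[X] ~ (c³/6)·n^{3(1−α)} = (5³/6)·n^{-1.5} → 0, so by Markov's inequality G has no triangles w.h.p.

E[X] ≈ 0.01565; in regime p = Θ(1/n^{3/2}) E[X] tends to 0 (below the triangle threshold p ~ 1/n).


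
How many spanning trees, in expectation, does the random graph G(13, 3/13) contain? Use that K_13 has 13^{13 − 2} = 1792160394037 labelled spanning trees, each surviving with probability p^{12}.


K_13 has 13^{13 − 2} = 1792160394037 labelled spanning trees.
For each such spanning tree H, let X_H = 1 if all 12 edges of H are present in G. Then P[X_H = 1] = p^{12} = (3/13)^{12} = 531441/23298085122481.
By linearity of expectation: E[X] = Σ_H E[X_H] = 1792160394037 · p^{12} = 1792160394037 · 531441/23298085122481 = 531441/13.
Numerically: E[X] ≈ 4.09e+04.

E[X] = 1792160394037 · (3/13)^{12} = 531441/13 ≈ 4.09e+04.


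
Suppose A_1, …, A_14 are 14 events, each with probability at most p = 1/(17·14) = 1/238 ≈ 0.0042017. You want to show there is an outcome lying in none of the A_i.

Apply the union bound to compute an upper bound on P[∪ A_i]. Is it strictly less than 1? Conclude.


Union bound: P[∪_{i=1}^{14} A_i] ≤ Σ_i P[A_i] ≤ 14·p = 14·(1/238) = 1/17.
Numerically: 1/17 ≈ 0.0588235.
Is 1/17 < 1? YES.
Since P[∪ A_i] ≤ 1/17 < 1, the complement has P[∩ A_i^c] ≥ 1 − 1/17 = 16/17 > 0, so some outcome avoids every A_i.

14·p = 1/17 ≈ 0.0588235; existence CERTIFIED by the union bound.


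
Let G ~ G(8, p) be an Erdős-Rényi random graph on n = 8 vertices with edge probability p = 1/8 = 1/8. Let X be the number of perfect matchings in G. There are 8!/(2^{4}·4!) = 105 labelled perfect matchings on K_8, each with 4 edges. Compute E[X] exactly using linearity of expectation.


K_8 has 8!/(2^{4}·4!) = 105 labelled perfect matchings.
For each such perfect matching H, let X_H = 1 if all 4 edges of H are present in G. Then P[X_H = 1] = p^{4} = (1/8)^{4} = 1/4096.
By linearity of expectation: E[X] = Σ_H E[X_H] = 105 · p^{4} = 105 · 1/4096 = 105/4096.
Numerically: E[X] ≈ 0.02563.

E[X] = 105 · (1/8)^{4} = 105/4096 ≈ 0.02563.


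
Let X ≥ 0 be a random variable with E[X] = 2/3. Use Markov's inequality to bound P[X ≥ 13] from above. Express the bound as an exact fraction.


μ = E[X] = 2/3, a = 13.
Markov: P[X ≥ 13] ≤ μ/a = (2/3)/13 = 2/39.
Numerically: ≈ 0.051282.
(Since a = 13 > μ = 0.666667, the bound 2/39 is < 1 and informative.)

P[X ≥ 13] ≤ 2/39 ≈ 0.051282.


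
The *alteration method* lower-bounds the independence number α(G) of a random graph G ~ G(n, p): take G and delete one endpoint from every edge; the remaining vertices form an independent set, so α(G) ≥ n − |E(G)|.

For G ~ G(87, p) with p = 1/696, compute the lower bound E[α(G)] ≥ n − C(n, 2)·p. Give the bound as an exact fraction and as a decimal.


E[|E(G)|] = C(87, 2)·p = 3741 · (1/696) = 43/8.
E[α(G)] ≥ n − E[|E(G)|] = 87 − 43/8 = 653/8.
Numerically: ≈ 81.625000.
(This is only a lower bound; the true E[α(G)] may be larger.)

E[α(G)] ≥ 653/8 ≈ 81.625000.


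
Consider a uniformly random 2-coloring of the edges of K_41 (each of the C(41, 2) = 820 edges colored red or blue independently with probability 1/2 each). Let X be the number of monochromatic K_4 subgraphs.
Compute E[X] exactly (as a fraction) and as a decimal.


Let X = Σ_S X_S over the C(41, 4) = 101270 subsets S of size 4, where X_S = 1 if the K_4 on S is monochromatic.
For a fixed S, the K_4 on S has C(4, 2) = 6 edges. P[all 6 edges red] = (1/2)^6, and likewise for blue, so P[monochromatic] = 2·(1/2)^6 = 2^{1 − 6} = 1/32.
By linearity: E[X] = C(41, 4) · 2^{1 − 6} = 101270 · 1/32 = 50635/16.
Numerically: E[X] ≈ 3164.68750.

E[X] = C(41,4)·2^(1−C(4,2)) = 50635/16 ≈ 3164.68750.


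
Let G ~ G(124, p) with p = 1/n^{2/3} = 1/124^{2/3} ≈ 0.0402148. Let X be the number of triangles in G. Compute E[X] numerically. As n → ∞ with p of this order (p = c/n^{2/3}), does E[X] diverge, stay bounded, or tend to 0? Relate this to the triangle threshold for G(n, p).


Number of potential triangles: C(124, 3) = 310124.
Each occurs with probability p³ ≈ (0.0402148)³ ≈ 6.50364204e-05.
By linearity: E[X] = C(124, 3)·p³ ≈ 310124 · 6.50364204e-05 ≈ 20.169355.
Since α = 2/3 < 1, p = c/n^{2/3} ≫ 1/n is above the triangle threshold p ~ 1/n. Asymptotically E[X] ~ (c³/6)·n^{3(1−α)} = (1³/6)·n^{1} → ∞; triangles are abundant w.h.p.

E[X] ≈ 20.169355; in regime p = Θ(1/n^{2/3}) E[X] diverges (above the triangle threshold p ~ 1/n).


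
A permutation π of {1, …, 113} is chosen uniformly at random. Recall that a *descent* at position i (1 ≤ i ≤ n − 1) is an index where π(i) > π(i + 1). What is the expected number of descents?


Write X = Σ X_I over i = 1, …, 112, with X_I the indicator of one descent.
There are 112 indicators.
For each fixed i, the pair (π(i), π(i+1)) is a uniformly random ordered pair of distinct values from {1, …, 113}; by symmetry P[π(i) > π(i+1)] = 1/2.
By linearity: E[X] = 112 · (1/2) = (113 − 1) · (1/2) = 56 ≈ 56.000000.

E[X] = 56 = 56.000000.


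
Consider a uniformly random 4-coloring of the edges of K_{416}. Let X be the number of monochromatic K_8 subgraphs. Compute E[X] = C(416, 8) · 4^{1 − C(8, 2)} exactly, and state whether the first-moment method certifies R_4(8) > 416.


E[X] = C(416, 8) · 4^{1 − 28} = 20788229335792620 · 4^{−27} = 20788229335792620/18014398509481984.
As a reduced fraction: E[X] = 5197057333948155/4503599627370496 ≈ 1.1539785.
Is E[X] < 1? NO.
Since E[X] ≥ 1, the first-moment bound is inconclusive at n = 416; it does NOT by itself certify R_4(8) > 416.

E[X] = 5197057333948155/4503599627370496 ≈ 1.1539785; E[X] ≥ 1; first-moment method inconclusive here.


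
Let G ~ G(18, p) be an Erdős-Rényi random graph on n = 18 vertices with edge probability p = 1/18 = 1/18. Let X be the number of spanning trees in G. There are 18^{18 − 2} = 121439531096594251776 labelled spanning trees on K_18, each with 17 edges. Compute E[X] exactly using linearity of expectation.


K_18 has 18^{18 − 2} = 121439531096594251776 labelled spanning trees.
For each such spanning tree H, let X_H = 1 if all 17 edges of H are present in G. Then P[X_H = 1] = p^{17} = (1/18)^{17} = 1/2185911559738696531968.
By linearity of expectation: E[X] = Σ_H E[X_H] = 121439531096594251776 · p^{17} = 121439531096594251776 · 1/2185911559738696531968 = 1/18.
Numerically: E[X] ≈ 0.05556.

E[X] = 121439531096594251776 · (1/18)^{17} = 1/18 ≈ 0.05556.


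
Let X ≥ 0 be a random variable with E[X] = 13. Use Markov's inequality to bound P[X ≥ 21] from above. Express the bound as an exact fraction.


μ = E[X] = 13, a = 21.
Markov: P[X ≥ 21] ≤ μ/a = (13)/21 = 13/21.
Numerically: ≈ 0.6190.
(Since a = 21 > μ = 13.0000, the bound 13/21 is < 1 and informative.)

P[X ≥ 21] ≤ 13/21 ≈ 0.6190.


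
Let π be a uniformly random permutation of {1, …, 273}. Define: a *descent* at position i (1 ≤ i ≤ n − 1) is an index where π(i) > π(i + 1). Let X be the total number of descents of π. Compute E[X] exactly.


Write X = Σ X_I over i = 1, …, 272, with X_I the indicator of one descent.
There are 272 indicators.
For each fixed i, the pair (π(i), π(i+1)) is a uniformly random ordered pair of distinct values from {1, …, 273}; by symmetry P[π(i) > π(i+1)] = 1/2.
By linearity: E[X] = 272 · (1/2) = (273 − 1) · (1/2) = 136 ≈ 136.000000.

E[X] = 136 = 136.000000.


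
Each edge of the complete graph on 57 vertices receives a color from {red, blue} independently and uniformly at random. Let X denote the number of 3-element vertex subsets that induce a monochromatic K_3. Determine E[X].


Let X = Σ_S X_S over the C(57, 3) = 29260 subsets S of size 3, where X_S = 1 if the K_3 on S is monochromatic.
For a fixed S, the K_3 on S has C(3, 2) = 3 edges. P[all 3 edges red] = (1/2)^3, and likewise for blue, so P[monochromatic] = 2·(1/2)^3 = 2^{1 − 3} = 1/4.
Summing: E[X] = C(57, 3) · 2^{1 − 3} = 29260 · 1/4 = 7315.
Numerically: E[X] ≈ 7315.000000.

E[X] = C(57,3)·2^(1−C(3,2)) = 7315 ≈ 7315.000000.


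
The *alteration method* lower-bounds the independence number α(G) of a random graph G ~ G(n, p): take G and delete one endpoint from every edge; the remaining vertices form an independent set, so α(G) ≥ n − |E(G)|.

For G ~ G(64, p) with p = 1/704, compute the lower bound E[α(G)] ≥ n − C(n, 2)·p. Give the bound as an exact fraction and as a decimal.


E[|E(G)|] = C(64, 2)·p = 2016 · (1/704) = 63/22.
E[α(G)] ≥ n − E[|E(G)|] = 64 − 63/22 = 1345/22.
Numerically: ≈ 61.136.
(This is only a lower bound; the true E[α(G)] may be larger.)

E[α(G)] ≥ 1345/22 ≈ 61.136.


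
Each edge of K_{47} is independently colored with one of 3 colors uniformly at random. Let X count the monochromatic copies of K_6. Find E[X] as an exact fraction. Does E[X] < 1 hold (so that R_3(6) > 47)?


E[X] = C(47, 6) · 3^{1 − 15} = 10737573 · 3^{−14} = 10737573/4782969.
As a reduced fraction: E[X] = 3579191/1594323 ≈ 2.2449598.
Is E[X] < 1? NO.
Since E[X] ≥ 1, the first-moment bound is inconclusive at n = 47; it does NOT by itself certify R_3(6) > 47.

E[X] = 3579191/1594323 ≈ 2.2449598; E[X] ≥ 1; first-moment method inconclusive here.


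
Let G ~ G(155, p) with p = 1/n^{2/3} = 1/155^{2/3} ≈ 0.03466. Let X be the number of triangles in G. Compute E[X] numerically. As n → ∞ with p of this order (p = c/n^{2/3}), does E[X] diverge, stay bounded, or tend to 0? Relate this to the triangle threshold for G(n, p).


Number of potential triangles: C(155, 3) = 608685.
Each occurs with probability p³ ≈ (0.03466)³ ≈ 4.162331e-05.
By linearity: E[X] = C(155, 3)·p³ ≈ 608685 · 4.162331e-05 ≈ 25.3355.
Since α = 2/3 < 1, p = c/n^{2/3} ≫ 1/n is above the triangle threshold p ~ 1/n. Asymptotically E[X] ~ (c³/6)·n^{3(1−α)} = (1³/6)·n^{1} → ∞; triangles are abundant w.h.p.

E[X] ≈ 25.3355; in regime p = Θ(1/n^{2/3}) E[X] diverges (above the triangle threshold p ~ 1/n).


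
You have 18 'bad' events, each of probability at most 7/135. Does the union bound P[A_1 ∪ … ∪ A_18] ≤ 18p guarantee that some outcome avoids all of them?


Union bound: P[∪_{i=1}^{18} A_i] ≤ Σ_i P[A_i] ≤ 18·p = 18·(7/135) = 14/15.
Numerically: 14/15 ≈ 0.933333.
Is 14/15 < 1? YES.
Since P[∪ A_i] ≤ 14/15 < 1, the complement has P[∩ A_i^c] ≥ 1 − 14/15 = 1/15 > 0, so some outcome avoids every A_i.

18·p = 14/15 ≈ 0.933333; existence CERTIFIED by the union bound.


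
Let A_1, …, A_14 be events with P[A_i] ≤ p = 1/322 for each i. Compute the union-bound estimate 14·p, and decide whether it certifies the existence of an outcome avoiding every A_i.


Union bound: P[∪_{i=1}^{14} A_i] ≤ Σ_i P[A_i] ≤ 14·p = 14·(1/322) = 1/23.
Numerically: 1/23 ≈ 0.043478.
Is 1/23 < 1? YES.
Since P[∪ A_i] ≤ 1/23 < 1, the complement has P[∩ A_i^c] ≥ 1 − 1/23 = 22/23 > 0, so some outcome avoids every A_i.

14·p = 1/23 ≈ 0.043478; existence CERTIFIED by the union bound.


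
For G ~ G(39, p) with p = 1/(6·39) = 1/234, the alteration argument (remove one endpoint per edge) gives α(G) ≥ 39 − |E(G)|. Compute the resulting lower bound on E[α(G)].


E[|E(G)|] = C(39, 2)·p = 741 · (1/234) = 19/6.
E[α(G)] ≥ n − E[|E(G)|] = 39 − 19/6 = 215/6.
Numerically: ≈ 35.833.
(This is only a lower bound; the true E[α(G)] may be larger.)

E[α(G)] ≥ 215/6 ≈ 35.833.
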